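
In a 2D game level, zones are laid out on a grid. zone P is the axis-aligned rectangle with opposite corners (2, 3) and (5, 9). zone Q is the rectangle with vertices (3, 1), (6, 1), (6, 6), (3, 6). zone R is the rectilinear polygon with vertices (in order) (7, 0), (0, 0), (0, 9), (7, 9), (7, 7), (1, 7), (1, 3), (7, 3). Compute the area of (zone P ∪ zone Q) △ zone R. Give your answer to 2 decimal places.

|zone P ∪ zone Q| = 27.
|(zone P ∪ zone Q) ∩ zone R| = 12.
|(zone P ∪ zone Q) △ zone R| = 27 + 39 − 24 = 42.00.

42.00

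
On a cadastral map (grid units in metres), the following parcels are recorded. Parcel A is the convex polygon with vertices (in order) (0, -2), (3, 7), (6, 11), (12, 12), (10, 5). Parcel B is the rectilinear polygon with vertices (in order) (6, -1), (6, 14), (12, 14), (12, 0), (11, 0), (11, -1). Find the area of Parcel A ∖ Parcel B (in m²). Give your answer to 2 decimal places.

|Parcel A| = 71.5, |Parcel A∩Parcel B| = 37.6.
|Parcel A ∖ Parcel B| = |Parcel A| − |Parcel A∩Parcel B| = 71.5 − 37.6 = 33.90.

33.90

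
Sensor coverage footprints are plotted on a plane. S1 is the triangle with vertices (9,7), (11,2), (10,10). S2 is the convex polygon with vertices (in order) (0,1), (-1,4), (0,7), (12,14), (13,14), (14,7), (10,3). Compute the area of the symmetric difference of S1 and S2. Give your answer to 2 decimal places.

108.70

|S1| = 5.5, |S2| = 113.5, |S1∩S2| = 5.1508.
|S1 △ S2| = |S1| + |S2| − 2·|S1∩S2| = 5.5 + 113.5 − 10.3016 = 108.70.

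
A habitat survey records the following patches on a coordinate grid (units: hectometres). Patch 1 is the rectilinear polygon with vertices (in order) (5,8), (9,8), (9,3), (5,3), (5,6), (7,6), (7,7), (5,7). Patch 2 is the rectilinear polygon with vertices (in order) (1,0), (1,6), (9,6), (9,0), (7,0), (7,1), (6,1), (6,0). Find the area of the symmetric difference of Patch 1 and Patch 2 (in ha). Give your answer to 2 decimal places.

|Patch 1| = 18, |Patch 2| = 47, |Patch 1∩Patch 2| = 12.
|Patch 1 △ Patch 2| = |Patch 1| + |Patch 2| − 2·|Patch 1∩Patch 2| = 18 + 47 − 24 = 41.00.

41.00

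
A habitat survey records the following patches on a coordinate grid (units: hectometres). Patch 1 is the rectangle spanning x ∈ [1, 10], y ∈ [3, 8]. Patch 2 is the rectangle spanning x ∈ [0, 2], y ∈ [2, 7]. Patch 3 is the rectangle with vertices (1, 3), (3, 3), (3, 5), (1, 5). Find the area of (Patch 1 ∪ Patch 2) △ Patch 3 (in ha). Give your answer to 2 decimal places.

|Patch 1 ∪ Patch 2| = 51.
|(Patch 1 ∪ Patch 2) ∩ Patch 3| = 4.
|(Patch 1 ∪ Patch 2) △ Patch 3| = 51 + 4 − 8 = 47.00.

47.00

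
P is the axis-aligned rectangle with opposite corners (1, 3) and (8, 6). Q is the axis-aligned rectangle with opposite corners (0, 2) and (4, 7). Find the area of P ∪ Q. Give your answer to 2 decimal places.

32.00

By inclusion–exclusion:
Individual areas: |P| = 21, |Q| = 20.
|P∩Q|: x∈[1,4], y∈[3,6] → 3·3 = 9.
|P ∪ Q| = 41 − 9 = 32.00.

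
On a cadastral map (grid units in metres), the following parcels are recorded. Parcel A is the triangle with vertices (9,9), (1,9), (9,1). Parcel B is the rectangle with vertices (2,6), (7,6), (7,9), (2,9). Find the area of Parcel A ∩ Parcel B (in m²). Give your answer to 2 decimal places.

13.00

The intersection is the polygon with vertices (7,9), (7,6), (4,6), (2,8), (2,9).
By the shoelace formula its area is 13.00.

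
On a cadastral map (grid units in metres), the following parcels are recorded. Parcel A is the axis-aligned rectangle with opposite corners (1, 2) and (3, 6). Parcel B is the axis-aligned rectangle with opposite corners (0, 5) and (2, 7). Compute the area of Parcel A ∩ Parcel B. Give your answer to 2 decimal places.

1.00

|Parcel A∩Parcel B|: x∈[1,2], y∈[5,6] → 1·1 = 1.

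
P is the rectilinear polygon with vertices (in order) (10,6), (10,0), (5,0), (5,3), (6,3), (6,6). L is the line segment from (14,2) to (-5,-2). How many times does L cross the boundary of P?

2

The segment meets the boundary at (5,0.105), (10,1.158).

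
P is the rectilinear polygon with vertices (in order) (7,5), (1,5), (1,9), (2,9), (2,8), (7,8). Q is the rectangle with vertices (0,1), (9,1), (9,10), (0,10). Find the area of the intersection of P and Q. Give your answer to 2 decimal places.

The intersection is the polygon with vertices (1,5), (1,9), (2,9), (2,8), (7,8), (7,5).
By the shoelace formula its area is 19.00.

19.00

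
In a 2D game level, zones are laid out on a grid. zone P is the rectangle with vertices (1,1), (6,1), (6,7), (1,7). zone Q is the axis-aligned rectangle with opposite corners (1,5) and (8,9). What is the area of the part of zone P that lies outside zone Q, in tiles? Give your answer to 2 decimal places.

20.00

|zone P∩zone Q|: x∈[1,6], y∈[5,7] → 5·2 = 10.
|zone P| = 30.
|zone P ∖ zone Q| = |zone P| − |zone P∩zone Q| = 30 − 10 = 20.00.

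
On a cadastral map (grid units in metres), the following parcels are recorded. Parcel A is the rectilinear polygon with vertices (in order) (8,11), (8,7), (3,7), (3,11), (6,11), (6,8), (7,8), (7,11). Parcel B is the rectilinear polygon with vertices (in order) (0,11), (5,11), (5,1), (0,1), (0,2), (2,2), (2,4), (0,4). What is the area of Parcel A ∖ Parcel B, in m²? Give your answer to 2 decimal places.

9.00

|Parcel A| = 17, |Parcel A∩Parcel B| = 8.
|Parcel A ∖ Parcel B| = |Parcel A| − |Parcel A∩Parcel B| = 17 − 8 = 9.00.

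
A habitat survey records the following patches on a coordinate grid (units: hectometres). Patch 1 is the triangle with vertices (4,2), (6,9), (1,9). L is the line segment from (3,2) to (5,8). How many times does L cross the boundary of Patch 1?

1

The segment meets the boundary at (3.438,3.312).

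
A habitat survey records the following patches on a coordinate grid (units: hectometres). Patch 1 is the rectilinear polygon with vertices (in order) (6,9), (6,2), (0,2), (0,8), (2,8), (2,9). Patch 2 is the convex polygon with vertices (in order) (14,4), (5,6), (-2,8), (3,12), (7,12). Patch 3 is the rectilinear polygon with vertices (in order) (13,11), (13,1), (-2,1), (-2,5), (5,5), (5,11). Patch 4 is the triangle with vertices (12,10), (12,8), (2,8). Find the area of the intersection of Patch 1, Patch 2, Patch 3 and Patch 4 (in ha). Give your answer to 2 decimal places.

0.70

The intersection is the polygon with vertices (5,8.6), (6,8.8), (6,8), (5,8).
By the shoelace formula its area is 0.70.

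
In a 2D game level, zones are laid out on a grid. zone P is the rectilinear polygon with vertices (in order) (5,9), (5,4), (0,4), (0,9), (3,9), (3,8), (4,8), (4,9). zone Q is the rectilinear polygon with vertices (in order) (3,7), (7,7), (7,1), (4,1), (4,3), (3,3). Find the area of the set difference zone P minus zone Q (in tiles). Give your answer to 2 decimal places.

|zone P| = 24, |zone P∩zone Q| = 6.
|zone P ∖ zone Q| = |zone P| − |zone P∩zone Q| = 24 − 6 = 18.00.

18.00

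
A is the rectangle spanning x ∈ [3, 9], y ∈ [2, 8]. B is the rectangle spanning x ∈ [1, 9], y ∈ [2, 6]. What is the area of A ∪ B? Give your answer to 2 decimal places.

By inclusion–exclusion:
Individual areas: |A| = 36, |B| = 32.
|A∩B|: x∈[3,9], y∈[2,6] → 6·4 = 24.
|A ∪ B| = 68 − 24 = 44.00.

44.00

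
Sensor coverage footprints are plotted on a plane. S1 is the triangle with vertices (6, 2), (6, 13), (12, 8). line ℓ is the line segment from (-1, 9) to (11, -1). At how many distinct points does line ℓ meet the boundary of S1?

2

The segment meets the boundary at (6.636,2.636), (6,3.167).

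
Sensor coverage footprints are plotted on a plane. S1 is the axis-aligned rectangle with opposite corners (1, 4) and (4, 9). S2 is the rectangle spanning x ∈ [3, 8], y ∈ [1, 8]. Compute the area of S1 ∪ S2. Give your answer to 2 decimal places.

46.00

By inclusion–exclusion:
Individual areas: |S1| = 15, |S2| = 35.
|S1∩S2|: x∈[3,4], y∈[4,8] → 1·4 = 4.
|S1 ∪ S2| = 50 − 4 = 46.00.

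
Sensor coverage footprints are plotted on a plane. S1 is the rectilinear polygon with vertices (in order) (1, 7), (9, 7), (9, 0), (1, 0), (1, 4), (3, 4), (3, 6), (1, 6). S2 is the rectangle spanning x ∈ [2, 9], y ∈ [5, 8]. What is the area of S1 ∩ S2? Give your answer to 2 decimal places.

13.00

The intersection is the polygon with vertices (9,7), (9,5), (3,5), (3,6), (2,6), (2,7).
By the shoelace formula its area is 13.00.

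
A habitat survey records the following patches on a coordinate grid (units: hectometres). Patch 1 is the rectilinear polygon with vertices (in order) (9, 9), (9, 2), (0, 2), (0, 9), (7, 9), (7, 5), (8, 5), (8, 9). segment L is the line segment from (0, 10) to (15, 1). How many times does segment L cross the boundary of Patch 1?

The segment meets the boundary at (8,5.2), (7,5.8), (9,4.6), (1.667,9).

4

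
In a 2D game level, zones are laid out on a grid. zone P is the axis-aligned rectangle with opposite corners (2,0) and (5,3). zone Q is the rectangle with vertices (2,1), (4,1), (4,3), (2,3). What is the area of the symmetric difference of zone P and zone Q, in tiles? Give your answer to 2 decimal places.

5.00

|zone P∩zone Q|: x∈[2,4], y∈[1,3] → 2·2 = 4.
|zone P △ zone Q| = |zone P| + |zone Q| − 2·|zone P∩zone Q| = 9 + 4 − 8 = 5.00.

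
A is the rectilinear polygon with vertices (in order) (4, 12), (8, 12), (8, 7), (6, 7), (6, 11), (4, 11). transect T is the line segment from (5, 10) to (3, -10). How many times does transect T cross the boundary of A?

0

The segment lies entirely outside A and never meets its boundary.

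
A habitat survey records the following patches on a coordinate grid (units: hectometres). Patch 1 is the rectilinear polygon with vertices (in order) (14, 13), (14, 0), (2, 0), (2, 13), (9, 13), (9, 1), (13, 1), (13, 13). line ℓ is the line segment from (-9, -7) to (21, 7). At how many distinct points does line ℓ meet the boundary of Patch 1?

The segment meets the boundary at (14,3.733), (13,3.267), (6,0), (9,1.4).

4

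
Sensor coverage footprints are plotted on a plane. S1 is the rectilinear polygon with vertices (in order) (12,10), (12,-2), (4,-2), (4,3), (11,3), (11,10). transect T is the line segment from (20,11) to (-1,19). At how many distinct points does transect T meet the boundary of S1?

The segment lies entirely outside S1 and never meets its boundary.

0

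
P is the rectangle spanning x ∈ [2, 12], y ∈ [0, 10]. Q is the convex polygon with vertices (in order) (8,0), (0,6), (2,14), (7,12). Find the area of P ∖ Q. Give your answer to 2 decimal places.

|P| = 100, |P∩Q| = 42.3333.
|P ∖ Q| = |P| − |P∩Q| = 100 − 42.3333 = 57.67.

57.67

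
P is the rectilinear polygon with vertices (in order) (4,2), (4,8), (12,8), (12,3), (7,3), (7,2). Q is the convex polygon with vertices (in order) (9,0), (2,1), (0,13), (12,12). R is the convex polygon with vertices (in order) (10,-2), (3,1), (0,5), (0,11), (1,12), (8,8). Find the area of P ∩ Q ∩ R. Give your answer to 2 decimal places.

25.50

The intersection is the polygon with vertices (8,8), (9,3), (7,3), (7,2), (4,2), (4,8).
By the shoelace formula its area is 25.50.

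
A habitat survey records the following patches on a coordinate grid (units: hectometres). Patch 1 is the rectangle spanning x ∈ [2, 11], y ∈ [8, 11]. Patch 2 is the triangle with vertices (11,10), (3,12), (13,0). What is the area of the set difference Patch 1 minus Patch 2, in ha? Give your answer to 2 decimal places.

|Patch 1| = 27, |Patch 1∩Patch 2| = 15.75.
|Patch 1 ∖ Patch 2| = |Patch 1| − |Patch 1∩Patch 2| = 27 − 15.75 = 11.25.

11.25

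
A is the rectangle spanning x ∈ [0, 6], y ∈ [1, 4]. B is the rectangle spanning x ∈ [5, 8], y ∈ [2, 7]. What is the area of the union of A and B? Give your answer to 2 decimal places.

31.00

By inclusion–exclusion:
Individual areas: |A| = 18, |B| = 15.
|A∩B|: x∈[5,6], y∈[2,4] → 1·2 = 2.
|A ∪ B| = 33 − 2 = 31.00.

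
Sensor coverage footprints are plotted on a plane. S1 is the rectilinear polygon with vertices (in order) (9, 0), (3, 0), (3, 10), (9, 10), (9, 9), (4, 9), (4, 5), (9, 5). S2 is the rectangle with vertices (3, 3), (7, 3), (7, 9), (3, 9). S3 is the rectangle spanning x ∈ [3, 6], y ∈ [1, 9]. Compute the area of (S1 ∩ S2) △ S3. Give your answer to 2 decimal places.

16.00

|S1 ∩ S2| = 12.
|(S1 ∩ S2) ∩ S3| = 10.
|(S1 ∩ S2) △ S3| = 12 + 24 − 20 = 16.00.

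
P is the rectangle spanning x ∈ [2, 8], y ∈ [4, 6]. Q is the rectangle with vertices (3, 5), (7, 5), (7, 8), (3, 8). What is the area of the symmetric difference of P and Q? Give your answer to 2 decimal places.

|P∩Q|: x∈[3,7], y∈[5,6] → 4·1 = 4.
|P △ Q| = |P| + |Q| − 2·|P∩Q| = 12 + 12 − 8 = 16.00.

16.00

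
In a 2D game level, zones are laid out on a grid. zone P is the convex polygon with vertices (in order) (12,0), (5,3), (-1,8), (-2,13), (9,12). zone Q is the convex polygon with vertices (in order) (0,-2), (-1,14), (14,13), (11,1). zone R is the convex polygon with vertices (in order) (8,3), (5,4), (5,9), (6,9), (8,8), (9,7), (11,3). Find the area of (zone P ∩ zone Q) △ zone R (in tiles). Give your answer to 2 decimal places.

72.44

|zone P ∩ zone Q| = 96.44.
|(zone P ∩ zone Q) ∩ zone R| = 24.
|(zone P ∩ zone Q) △ zone R| = 96.44 + 24 − 48 = 72.44.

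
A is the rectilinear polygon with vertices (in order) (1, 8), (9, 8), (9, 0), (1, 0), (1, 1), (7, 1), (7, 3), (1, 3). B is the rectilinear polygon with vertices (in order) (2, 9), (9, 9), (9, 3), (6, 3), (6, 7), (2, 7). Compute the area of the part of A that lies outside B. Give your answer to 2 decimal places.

33.00

|A| = 52, |A∩B| = 19.
|A ∖ B| = |A| − |A∩B| = 52 − 19 = 33.00.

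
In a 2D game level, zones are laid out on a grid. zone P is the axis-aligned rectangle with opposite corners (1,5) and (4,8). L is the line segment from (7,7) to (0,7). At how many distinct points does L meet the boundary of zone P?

2

The segment meets the boundary at (1,7), (4,7).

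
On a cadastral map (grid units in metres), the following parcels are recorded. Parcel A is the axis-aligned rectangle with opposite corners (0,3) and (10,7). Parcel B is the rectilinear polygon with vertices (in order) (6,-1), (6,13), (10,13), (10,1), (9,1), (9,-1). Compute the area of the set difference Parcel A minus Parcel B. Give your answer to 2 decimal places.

24.00

|Parcel A| = 40, |Parcel A∩Parcel B| = 16.
|Parcel A ∖ Parcel B| = |Parcel A| − |Parcel A∩Parcel B| = 40 − 16 = 24.00.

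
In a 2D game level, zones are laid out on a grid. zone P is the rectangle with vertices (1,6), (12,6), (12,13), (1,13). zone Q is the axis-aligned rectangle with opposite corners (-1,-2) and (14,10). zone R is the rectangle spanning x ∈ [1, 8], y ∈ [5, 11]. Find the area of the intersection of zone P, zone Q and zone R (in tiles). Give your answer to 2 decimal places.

The intersection is the polygon with vertices (1,6), (1,10), (8,10), (8,6).
By the shoelace formula its area is 28.00.

28.00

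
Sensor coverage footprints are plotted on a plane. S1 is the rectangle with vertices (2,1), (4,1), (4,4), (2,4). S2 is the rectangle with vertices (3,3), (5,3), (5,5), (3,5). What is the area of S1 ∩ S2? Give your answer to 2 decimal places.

|S1∩S2|: x∈[3,4], y∈[3,4] → 1·1 = 1.

1.00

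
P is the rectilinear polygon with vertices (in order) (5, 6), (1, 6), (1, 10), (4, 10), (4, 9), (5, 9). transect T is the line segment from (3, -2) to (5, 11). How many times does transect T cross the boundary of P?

2

The segment meets the boundary at (4.692,9), (4.231,6).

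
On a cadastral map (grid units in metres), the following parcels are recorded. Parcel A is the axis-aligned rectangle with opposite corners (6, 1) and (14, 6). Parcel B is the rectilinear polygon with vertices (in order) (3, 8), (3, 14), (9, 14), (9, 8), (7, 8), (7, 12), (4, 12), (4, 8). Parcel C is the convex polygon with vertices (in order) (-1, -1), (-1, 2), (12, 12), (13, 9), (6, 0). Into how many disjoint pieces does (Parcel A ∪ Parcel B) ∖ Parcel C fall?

2

(Parcel A ∪ Parcel B) ∖ Parcel C splits into 2 disjoint pieces (area 26.3889, area 22.1538).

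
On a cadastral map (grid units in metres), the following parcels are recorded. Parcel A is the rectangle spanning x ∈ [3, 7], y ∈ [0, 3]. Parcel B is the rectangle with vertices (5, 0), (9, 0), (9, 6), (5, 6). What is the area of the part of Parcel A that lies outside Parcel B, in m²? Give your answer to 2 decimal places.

6.00

|Parcel A∩Parcel B|: x∈[5,7], y∈[0,3] → 2·3 = 6.
|Parcel A| = 12.
|Parcel A ∖ Parcel B| = |Parcel A| − |Parcel A∩Parcel B| = 12 − 6 = 6.00.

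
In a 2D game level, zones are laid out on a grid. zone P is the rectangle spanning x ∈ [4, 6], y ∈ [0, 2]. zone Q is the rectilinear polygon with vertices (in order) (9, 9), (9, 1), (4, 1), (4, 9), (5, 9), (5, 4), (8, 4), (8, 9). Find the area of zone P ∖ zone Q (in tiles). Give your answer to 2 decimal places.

2.00

|zone P| = 4, |zone P∩zone Q| = 2.
|zone P ∖ zone Q| = |zone P| − |zone P∩zone Q| = 4 − 2 = 2.00.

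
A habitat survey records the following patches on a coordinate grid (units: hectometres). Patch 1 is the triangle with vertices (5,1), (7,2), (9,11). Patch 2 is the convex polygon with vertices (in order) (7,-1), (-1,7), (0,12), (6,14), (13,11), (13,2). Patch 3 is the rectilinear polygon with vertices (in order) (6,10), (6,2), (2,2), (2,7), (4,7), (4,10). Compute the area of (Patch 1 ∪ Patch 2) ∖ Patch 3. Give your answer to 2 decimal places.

|Patch 1 ∪ Patch 2| = 148.
|(Patch 1 ∪ Patch 2) ∩ Patch 3| = 24.
|(Patch 1 ∪ Patch 2) ∖ Patch 3| = 148 − 24 = 124.00.

124.00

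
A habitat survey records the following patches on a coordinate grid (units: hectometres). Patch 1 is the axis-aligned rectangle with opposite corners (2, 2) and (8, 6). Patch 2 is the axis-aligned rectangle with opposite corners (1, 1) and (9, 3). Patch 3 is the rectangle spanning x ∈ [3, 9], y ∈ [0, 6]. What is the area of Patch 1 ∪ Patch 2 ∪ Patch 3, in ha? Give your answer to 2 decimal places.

By inclusion–exclusion:
Individual areas: |Patch 1| = 24, |Patch 2| = 16, |Patch 3| = 36.
|Patch 1∩Patch 2|: x∈[2,8], y∈[2,3] → 6·1 = 6.
|Patch 1∩Patch 3|: x∈[3,8], y∈[2,6] → 5·4 = 20.
|Patch 2∩Patch 3|: x∈[3,9], y∈[1,3] → 6·2 = 12.
|Patch 1∩Patch 2∩Patch 3| = 5.
|Patch 1 ∪ Patch 2 ∪ Patch 3| = 76 − 38 + 5 = 43.00.

43.00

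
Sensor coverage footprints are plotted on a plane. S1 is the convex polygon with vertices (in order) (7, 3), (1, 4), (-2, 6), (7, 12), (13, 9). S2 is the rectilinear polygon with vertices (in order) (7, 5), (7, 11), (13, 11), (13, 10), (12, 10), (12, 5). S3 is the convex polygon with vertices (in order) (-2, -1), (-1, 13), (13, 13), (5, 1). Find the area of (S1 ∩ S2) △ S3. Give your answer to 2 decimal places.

125.92

|S1 ∩ S2| = 23.25.
|(S1 ∩ S2) ∩ S3| = 14.6667.
|(S1 ∩ S2) △ S3| = 23.25 + 132 − 29.3333 = 125.92.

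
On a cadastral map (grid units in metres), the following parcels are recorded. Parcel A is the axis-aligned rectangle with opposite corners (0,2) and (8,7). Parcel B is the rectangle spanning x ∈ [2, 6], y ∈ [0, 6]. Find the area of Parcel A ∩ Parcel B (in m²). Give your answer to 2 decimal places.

16.00

|Parcel A∩Parcel B|: x∈[2,6], y∈[2,6] → 4·4 = 16.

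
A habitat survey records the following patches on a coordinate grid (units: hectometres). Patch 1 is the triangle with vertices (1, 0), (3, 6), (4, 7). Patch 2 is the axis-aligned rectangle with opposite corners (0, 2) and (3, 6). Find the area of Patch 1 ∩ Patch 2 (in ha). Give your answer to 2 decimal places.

The intersection is the polygon with vertices (3,6), (3,4.667), (1.857,2), (1.667,2).
By the shoelace formula its area is 1.14.

1.14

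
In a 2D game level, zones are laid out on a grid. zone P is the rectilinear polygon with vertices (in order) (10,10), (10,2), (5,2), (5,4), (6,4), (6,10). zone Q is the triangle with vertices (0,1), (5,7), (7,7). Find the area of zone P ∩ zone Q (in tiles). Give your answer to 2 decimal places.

The intersection is the polygon with vertices (6,7), (7,7), (6,6.143).
By the shoelace formula its area is 0.43.

0.43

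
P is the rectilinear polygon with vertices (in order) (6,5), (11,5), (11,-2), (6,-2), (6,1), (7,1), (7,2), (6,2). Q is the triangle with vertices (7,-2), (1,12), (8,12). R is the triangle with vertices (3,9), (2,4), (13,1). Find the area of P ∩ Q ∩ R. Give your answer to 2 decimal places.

The intersection is the polygon with vertices (7.325,2.548), (6,2.909), (6,5), (7.5,5).
By the shoelace formula its area is 3.22.

3.22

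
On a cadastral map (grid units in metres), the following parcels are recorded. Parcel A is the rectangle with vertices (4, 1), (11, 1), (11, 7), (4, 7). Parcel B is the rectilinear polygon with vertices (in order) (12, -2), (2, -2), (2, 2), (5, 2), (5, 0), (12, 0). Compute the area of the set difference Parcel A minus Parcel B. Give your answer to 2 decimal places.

41.00

|Parcel A| = 42, |Parcel A∩Parcel B| = 1.
|Parcel A ∖ Parcel B| = |Parcel A| − |Parcel A∩Parcel B| = 42 − 1 = 41.00.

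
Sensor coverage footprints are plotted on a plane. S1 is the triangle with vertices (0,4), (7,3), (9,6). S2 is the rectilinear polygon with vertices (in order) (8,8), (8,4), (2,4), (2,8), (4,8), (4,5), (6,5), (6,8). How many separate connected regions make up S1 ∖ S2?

3

S1 ∖ S2 splits into 3 disjoint pieces (area 4.2778, area 0.6389, area 0.25).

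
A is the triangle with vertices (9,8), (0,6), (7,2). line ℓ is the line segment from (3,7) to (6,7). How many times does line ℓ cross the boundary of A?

1

The segment meets the boundary at (4.5,7).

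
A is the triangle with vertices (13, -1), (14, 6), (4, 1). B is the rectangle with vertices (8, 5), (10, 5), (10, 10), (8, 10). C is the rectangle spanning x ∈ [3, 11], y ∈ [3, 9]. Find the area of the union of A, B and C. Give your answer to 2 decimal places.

80.25

By inclusion–exclusion:
Individual areas: |A| = 32.5, |B| = 10, |C| = 48.
|A∩B| = 0.
|A∩C| = 2.25.
|B∩C|: x∈[8,10], y∈[5,9] → 2·4 = 8.
|A∩B∩C| = 0.
|A ∪ B ∪ C| = 90.5 − 10.25 + 0 = 80.25.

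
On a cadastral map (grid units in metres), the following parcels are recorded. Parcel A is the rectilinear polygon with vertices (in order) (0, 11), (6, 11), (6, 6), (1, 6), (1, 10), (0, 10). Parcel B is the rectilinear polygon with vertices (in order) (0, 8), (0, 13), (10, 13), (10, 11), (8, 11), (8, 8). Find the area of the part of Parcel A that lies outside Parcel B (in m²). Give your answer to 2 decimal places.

|Parcel A| = 26, |Parcel A∩Parcel B| = 16.
|Parcel A ∖ Parcel B| = |Parcel A| − |Parcel A∩Parcel B| = 26 − 16 = 10.00.

10.00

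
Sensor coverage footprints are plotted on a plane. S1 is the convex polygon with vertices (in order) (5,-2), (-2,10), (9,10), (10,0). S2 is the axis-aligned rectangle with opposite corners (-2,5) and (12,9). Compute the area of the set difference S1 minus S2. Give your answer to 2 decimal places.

53.80

|S1| = 92, |S1∩S2| = 38.2.
|S1 ∖ S2| = |S1| − |S1∩S2| = 92 − 38.2 = 53.80.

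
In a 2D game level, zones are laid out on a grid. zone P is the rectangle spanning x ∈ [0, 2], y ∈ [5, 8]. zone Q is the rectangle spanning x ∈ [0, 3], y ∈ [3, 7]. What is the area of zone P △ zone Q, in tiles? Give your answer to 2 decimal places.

|zone P∩zone Q|: x∈[0,2], y∈[5,7] → 2·2 = 4.
|zone P △ zone Q| = |zone P| + |zone Q| − 2·|zone P∩zone Q| = 6 + 12 − 8 = 10.00.

10.00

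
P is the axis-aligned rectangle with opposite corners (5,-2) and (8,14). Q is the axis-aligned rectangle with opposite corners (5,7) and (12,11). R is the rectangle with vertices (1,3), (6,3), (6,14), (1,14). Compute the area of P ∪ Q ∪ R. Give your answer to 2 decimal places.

By inclusion–exclusion:
Individual areas: |P| = 48, |Q| = 28, |R| = 55.
|P∩Q|: x∈[5,8], y∈[7,11] → 3·4 = 12.
|P∩R|: x∈[5,6], y∈[3,14] → 1·11 = 11.
|Q∩R|: x∈[5,6], y∈[7,11] → 1·4 = 4.
|P∩Q∩R| = 4.
|P ∪ Q ∪ R| = 131 − 27 + 4 = 108.00.

108.00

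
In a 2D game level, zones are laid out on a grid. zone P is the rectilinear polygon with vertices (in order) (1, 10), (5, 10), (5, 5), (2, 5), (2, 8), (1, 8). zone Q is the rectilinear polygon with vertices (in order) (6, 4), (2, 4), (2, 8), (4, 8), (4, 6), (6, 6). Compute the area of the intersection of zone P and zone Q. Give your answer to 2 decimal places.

7.00

The intersection is the polygon with vertices (5,5), (2,5), (2,8), (4,8), (4,6), (5,6).
By the shoelace formula its area is 7.00.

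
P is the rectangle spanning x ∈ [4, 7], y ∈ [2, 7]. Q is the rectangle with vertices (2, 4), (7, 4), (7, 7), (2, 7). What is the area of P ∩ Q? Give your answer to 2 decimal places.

|P∩Q|: x∈[4,7], y∈[4,7] → 3·3 = 9.

9.00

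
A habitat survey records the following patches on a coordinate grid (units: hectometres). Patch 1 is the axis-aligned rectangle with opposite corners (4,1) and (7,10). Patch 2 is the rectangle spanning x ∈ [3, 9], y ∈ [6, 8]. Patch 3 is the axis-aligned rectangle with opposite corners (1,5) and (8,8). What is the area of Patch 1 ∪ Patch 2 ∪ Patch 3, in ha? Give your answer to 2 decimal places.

41.00

By inclusion–exclusion:
Individual areas: |Patch 1| = 27, |Patch 2| = 12, |Patch 3| = 21.
|Patch 1∩Patch 2|: x∈[4,7], y∈[6,8] → 3·2 = 6.
|Patch 1∩Patch 3|: x∈[4,7], y∈[5,8] → 3·3 = 9.
|Patch 2∩Patch 3|: x∈[3,8], y∈[6,8] → 5·2 = 10.
|Patch 1∩Patch 2∩Patch 3| = 6.
|Patch 1 ∪ Patch 2 ∪ Patch 3| = 60 − 25 + 6 = 41.00.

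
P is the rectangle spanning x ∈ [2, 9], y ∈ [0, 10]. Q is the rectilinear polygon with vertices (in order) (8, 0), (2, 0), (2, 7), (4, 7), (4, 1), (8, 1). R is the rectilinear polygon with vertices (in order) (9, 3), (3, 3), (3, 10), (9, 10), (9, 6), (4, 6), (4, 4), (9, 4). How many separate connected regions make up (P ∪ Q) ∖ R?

2

(P ∪ Q) ∖ R splits into 2 disjoint pieces (area 28, area 10).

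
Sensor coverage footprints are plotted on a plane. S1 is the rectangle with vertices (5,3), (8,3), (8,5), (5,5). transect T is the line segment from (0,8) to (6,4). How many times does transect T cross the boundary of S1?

1

The segment meets the boundary at (5,4.667).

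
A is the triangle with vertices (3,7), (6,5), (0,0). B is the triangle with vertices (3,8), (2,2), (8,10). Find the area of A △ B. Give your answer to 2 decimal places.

16.38

|A| = 13.5, |B| = 14, |A∩B| = 5.5581.
|A △ B| = |A| + |B| − 2·|A∩B| = 13.5 + 14 − 11.1162 = 16.38.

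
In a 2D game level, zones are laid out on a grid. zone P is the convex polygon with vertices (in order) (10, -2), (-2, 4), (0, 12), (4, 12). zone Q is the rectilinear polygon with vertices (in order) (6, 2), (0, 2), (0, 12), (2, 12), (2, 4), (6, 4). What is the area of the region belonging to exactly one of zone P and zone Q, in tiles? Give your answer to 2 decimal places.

|zone P| = 82, |zone Q| = 28, |zone P∩zone Q| = 27.
|zone P △ zone Q| = |zone P| + |zone Q| − 2·|zone P∩zone Q| = 82 + 28 − 54 = 56.00.

56.00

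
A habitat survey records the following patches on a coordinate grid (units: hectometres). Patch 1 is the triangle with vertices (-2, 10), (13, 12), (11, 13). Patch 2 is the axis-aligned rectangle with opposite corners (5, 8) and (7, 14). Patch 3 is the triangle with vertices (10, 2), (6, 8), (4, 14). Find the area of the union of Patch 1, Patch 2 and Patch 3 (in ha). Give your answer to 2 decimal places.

23.38

By inclusion–exclusion:
Individual areas: |Patch 1| = 9.5, |Patch 2| = 12, |Patch 3| = 6.
|Patch 1∩Patch 2| = 1.559.
|Patch 1∩Patch 3| = 0.2914.
|Patch 2∩Patch 3| = 2.5.
|Patch 1∩Patch 2∩Patch 3| = 0.2328.
|Patch 1 ∪ Patch 2 ∪ Patch 3| = 27.5 − 4.3504 + 0.2328 = 23.38.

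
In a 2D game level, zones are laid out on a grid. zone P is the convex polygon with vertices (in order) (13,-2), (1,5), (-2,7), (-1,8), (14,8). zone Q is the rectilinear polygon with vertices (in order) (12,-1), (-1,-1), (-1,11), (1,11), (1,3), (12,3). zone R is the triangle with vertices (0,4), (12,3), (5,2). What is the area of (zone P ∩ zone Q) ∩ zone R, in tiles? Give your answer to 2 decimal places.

3.29

The region (zone P ∩ zone Q) ∩ zone R is the polygon with vertices (12,3), (5.918,2.131), (4.429,3).
By the shoelace formula its area is 3.29.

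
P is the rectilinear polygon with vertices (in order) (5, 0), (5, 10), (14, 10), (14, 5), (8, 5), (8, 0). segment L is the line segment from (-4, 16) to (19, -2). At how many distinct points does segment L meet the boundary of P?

2

The segment meets the boundary at (10.056,5), (5,8.957).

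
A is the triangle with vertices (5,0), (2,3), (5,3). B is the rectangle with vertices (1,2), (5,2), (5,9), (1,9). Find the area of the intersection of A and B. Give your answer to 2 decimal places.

2.50

The intersection is the polygon with vertices (2,3), (5,3), (5,2), (3,2).
By the shoelace formula its area is 2.50.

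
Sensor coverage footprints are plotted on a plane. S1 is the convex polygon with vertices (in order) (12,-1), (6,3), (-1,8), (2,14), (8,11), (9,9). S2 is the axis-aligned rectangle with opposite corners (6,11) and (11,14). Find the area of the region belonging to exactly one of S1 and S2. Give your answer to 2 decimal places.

|S1| = 85.5, |S2| = 15, |S1∩S2| = 1.
|S1 △ S2| = |S1| + |S2| − 2·|S1∩S2| = 85.5 + 15 − 2 = 98.50.

98.50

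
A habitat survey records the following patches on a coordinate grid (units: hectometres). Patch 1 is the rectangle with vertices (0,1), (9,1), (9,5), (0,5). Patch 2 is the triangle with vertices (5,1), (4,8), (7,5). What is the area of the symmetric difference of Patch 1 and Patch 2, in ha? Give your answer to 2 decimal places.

34.71

|Patch 1| = 36, |Patch 2| = 9, |Patch 1∩Patch 2| = 5.1429.
|Patch 1 △ Patch 2| = |Patch 1| + |Patch 2| − 2·|Patch 1∩Patch 2| = 36 + 9 − 10.2857 = 34.71.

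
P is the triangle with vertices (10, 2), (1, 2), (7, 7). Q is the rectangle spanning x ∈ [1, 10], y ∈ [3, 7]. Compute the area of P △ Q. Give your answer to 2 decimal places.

29.70

|P| = 22.5, |Q| = 36, |P∩Q| = 14.4.
|P △ Q| = |P| + |Q| − 2·|P∩Q| = 22.5 + 36 − 28.8 = 29.70.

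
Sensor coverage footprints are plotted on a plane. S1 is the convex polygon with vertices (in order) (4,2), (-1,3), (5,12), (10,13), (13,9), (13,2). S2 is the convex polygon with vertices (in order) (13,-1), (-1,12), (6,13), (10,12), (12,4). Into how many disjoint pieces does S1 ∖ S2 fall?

S1 ∖ S2 splits into 2 disjoint pieces (area 34.6697, area 15.7111).

2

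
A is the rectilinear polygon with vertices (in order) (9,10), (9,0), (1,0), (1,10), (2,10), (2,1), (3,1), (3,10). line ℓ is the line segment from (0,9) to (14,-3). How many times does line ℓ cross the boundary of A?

The segment meets the boundary at (3,6.429), (9,1.286), (1,8.143), (2,7.286).

4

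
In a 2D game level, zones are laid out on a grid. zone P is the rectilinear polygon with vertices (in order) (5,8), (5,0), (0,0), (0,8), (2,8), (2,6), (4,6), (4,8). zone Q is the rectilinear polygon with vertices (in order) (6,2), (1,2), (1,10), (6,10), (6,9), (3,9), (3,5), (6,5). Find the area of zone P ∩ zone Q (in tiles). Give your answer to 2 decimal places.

The intersection is the polygon with vertices (5,2), (1,2), (1,8), (2,8), (2,6), (3,6), (3,5), (5,5).
By the shoelace formula its area is 16.00.

16.00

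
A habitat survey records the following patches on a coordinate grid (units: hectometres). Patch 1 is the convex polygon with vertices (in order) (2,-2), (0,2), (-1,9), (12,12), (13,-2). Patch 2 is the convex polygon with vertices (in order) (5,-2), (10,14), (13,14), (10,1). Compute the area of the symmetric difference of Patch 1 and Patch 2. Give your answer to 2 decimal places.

|Patch 1| = 158, |Patch 2| = 52, |Patch 1∩Patch 2| = 44.5.
|Patch 1 △ Patch 2| = |Patch 1| + |Patch 2| − 2·|Patch 1∩Patch 2| = 158 + 52 − 88.9999 = 121.00.

121.00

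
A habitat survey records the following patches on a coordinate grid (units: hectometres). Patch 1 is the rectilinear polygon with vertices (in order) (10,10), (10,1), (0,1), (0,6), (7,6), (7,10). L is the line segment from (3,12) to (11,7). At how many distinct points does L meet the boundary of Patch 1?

2

The segment meets the boundary at (10,7.625), (7,9.5).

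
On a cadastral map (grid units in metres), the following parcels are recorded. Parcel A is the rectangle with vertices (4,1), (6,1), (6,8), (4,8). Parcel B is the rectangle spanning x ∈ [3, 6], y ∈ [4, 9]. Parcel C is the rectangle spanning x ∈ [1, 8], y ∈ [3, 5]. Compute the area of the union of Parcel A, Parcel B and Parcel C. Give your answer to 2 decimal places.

30.00

By inclusion–exclusion:
Individual areas: |Parcel A| = 14, |Parcel B| = 15, |Parcel C| = 14.
|Parcel A∩Parcel B|: x∈[4,6], y∈[4,8] → 2·4 = 8.
|Parcel A∩Parcel C|: x∈[4,6], y∈[3,5] → 2·2 = 4.
|Parcel B∩Parcel C|: x∈[3,6], y∈[4,5] → 3·1 = 3.
|Parcel A∩Parcel B∩Parcel C| = 2.
|Parcel A ∪ Parcel B ∪ Parcel C| = 43 − 15 + 2 = 30.00.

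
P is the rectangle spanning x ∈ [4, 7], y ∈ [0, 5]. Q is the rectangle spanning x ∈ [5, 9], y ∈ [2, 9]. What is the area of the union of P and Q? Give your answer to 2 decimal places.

By inclusion–exclusion:
Individual areas: |P| = 15, |Q| = 28.
|P∩Q|: x∈[5,7], y∈[2,5] → 2·3 = 6.
|P ∪ Q| = 43 − 6 = 37.00.

37.00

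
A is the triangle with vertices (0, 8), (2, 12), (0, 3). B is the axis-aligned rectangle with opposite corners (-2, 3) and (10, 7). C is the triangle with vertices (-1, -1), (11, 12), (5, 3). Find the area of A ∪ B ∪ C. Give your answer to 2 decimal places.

59.04

By inclusion–exclusion:
Individual areas: |A| = 5, |B| = 48, |C| = 15.
|A∩B| = 1.7778.
|A∩C| = 0.
|B∩C| = 7.1795.
|A∩B∩C| = 0.
|A ∪ B ∪ C| = 68 − 8.9573 + 0 = 59.04.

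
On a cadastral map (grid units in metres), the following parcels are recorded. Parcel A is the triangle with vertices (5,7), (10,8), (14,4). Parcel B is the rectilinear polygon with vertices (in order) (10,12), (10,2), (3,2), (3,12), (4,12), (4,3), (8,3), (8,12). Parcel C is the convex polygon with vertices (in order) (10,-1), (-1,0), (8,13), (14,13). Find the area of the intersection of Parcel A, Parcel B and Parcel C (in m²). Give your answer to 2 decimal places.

4.27

The intersection is the polygon with vertices (10,5.333), (8,6), (8,7.6), (10,8).
By the shoelace formula its area is 4.27.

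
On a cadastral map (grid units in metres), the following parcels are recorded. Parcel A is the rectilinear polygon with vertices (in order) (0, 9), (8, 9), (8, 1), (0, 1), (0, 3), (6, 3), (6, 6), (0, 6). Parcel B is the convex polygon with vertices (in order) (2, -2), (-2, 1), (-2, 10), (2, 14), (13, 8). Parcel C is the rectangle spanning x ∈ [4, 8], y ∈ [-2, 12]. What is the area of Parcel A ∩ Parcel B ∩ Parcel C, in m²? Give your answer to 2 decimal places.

22.69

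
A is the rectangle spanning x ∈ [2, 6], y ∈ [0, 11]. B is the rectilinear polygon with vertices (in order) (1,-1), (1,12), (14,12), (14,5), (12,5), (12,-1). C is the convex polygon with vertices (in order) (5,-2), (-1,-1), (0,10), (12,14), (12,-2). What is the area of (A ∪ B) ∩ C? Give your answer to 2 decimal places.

138.83

The region (A ∪ B) ∩ C is the polygon with vertices (12,12), (12,5), (12,-1), (1,-1), (1,10.333), (6,12).
By the shoelace formula its area is 138.83.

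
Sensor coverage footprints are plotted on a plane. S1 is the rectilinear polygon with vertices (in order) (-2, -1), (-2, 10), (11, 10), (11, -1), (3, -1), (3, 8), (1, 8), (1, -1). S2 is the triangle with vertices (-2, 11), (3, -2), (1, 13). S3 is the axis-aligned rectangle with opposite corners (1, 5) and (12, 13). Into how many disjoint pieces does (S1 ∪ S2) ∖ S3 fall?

(S1 ∪ S2) ∖ S3 splits into 2 disjoint pieces (area 44.341, area 48).

2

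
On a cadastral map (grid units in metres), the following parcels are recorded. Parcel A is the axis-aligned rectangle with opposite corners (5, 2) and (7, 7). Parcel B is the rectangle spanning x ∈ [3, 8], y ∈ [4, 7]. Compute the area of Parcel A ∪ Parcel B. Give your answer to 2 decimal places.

19.00

By inclusion–exclusion:
Individual areas: |Parcel A| = 10, |Parcel B| = 15.
|Parcel A∩Parcel B|: x∈[5,7], y∈[4,7] → 2·3 = 6.
|Parcel A ∪ Parcel B| = 25 − 6 = 19.00.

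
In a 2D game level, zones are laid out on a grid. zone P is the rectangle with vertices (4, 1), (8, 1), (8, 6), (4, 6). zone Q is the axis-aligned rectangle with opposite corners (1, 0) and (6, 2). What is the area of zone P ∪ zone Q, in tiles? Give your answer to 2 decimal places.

28.00

By inclusion–exclusion:
Individual areas: |zone P| = 20, |zone Q| = 10.
|zone P∩zone Q|: x∈[4,6], y∈[1,2] → 2·1 = 2.
|zone P ∪ zone Q| = 30 − 2 = 28.00.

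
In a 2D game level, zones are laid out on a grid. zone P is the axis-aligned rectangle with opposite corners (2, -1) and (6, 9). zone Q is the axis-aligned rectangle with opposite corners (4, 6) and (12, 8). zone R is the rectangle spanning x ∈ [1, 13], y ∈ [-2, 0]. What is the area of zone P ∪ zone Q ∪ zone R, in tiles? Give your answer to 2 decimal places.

72.00

By inclusion–exclusion:
Individual areas: |zone P| = 40, |zone Q| = 16, |zone R| = 24.
|zone P∩zone Q|: x∈[4,6], y∈[6,8] → 2·2 = 4.
|zone P∩zone R|: x∈[2,6], y∈[-1,0] → 4·1 = 4.
|zone Q∩zone R| = 0 (no overlap).
|zone P∩zone Q∩zone R| = 0.
|zone P ∪ zone Q ∪ zone R| = 80 − 8 + 0 = 72.00.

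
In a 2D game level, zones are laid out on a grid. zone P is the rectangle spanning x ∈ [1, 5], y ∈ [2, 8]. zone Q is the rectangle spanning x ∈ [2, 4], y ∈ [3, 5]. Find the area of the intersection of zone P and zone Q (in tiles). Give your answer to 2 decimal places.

|zone P∩zone Q|: x∈[2,4], y∈[3,5] → 2·2 = 4.

4.00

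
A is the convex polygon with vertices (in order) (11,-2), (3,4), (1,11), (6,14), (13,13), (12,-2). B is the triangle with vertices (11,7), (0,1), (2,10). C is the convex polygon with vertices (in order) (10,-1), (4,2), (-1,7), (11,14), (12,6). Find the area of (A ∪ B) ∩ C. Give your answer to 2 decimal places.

|A ∪ B| = 142.1225.
|(A ∪ B) ∩ C| = 97.49.

97.49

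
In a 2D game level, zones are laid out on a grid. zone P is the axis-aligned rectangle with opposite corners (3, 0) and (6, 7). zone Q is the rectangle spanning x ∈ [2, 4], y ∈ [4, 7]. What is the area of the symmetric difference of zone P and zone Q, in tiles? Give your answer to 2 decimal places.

21.00

|zone P∩zone Q|: x∈[3,4], y∈[4,7] → 1·3 = 3.
|zone P △ zone Q| = |zone P| + |zone Q| − 2·|zone P∩zone Q| = 21 + 6 − 6 = 21.00.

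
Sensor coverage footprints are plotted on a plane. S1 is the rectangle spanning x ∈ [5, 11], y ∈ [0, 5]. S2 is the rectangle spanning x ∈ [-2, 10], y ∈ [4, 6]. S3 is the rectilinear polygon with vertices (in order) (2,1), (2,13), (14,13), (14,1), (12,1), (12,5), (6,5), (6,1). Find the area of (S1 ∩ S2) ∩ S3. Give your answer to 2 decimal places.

|S1 ∩ S2| = 5.
|(S1 ∩ S2) ∩ S3| = 1.00.

1.00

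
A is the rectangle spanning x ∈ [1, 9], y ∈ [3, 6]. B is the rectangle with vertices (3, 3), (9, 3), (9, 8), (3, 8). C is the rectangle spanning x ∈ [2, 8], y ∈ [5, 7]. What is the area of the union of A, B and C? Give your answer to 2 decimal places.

By inclusion–exclusion:
Individual areas: |A| = 24, |B| = 30, |C| = 12.
|A∩B|: x∈[3,9], y∈[3,6] → 6·3 = 18.
|A∩C|: x∈[2,8], y∈[5,6] → 6·1 = 6.
|B∩C|: x∈[3,8], y∈[5,7] → 5·2 = 10.
|A∩B∩C| = 5.
|A ∪ B ∪ C| = 66 − 34 + 5 = 37.00.

37.00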